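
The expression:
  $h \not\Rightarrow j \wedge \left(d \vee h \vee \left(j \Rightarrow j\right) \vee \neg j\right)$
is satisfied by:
  {h: True, j: False}


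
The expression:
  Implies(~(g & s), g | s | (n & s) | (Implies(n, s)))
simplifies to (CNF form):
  g | s | ~n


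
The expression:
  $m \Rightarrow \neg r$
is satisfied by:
  {m: False, r: False}
  {r: True, m: False}
  {m: True, r: False}


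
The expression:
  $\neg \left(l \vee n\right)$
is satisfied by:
  {n: False, l: False}


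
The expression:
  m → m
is always true.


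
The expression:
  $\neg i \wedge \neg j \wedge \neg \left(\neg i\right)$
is never true.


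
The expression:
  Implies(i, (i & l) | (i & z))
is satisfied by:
  {z: True, l: True, i: False}
  {z: True, l: False, i: False}
  {l: True, z: False, i: False}
  {z: False, l: False, i: False}
  {i: True, z: True, l: True}
  {i: True, z: True, l: False}
  {i: True, l: True, z: False}


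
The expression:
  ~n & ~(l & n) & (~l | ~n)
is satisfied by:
  {n: False}


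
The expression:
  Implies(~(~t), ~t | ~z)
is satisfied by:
  {t: False, z: False}
  {z: True, t: False}
  {t: True, z: False}


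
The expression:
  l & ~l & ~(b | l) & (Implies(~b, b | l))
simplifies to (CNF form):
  False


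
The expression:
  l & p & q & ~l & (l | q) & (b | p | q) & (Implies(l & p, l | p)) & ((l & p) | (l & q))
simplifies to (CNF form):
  False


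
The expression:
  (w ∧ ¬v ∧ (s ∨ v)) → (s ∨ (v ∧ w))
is always true.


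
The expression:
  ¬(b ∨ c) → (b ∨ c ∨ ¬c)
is always true.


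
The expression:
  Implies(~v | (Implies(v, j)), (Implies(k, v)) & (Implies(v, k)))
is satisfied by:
  {k: False, v: False, j: False}
  {j: True, k: False, v: False}
  {v: True, k: False, j: False}
  {v: True, k: True, j: False}
  {j: True, v: True, k: True}


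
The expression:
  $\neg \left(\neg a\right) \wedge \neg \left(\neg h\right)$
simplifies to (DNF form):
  $a \wedge h$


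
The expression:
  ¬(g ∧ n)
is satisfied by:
  {g: False, n: False}
  {n: True, g: False}
  {g: True, n: False}


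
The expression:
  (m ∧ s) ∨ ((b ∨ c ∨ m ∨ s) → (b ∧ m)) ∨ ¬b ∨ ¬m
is always true.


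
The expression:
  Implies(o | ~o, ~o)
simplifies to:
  ~o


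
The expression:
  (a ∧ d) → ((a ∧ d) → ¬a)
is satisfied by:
  {d: False, a: False}
  {a: True, d: False}
  {d: True, a: False}


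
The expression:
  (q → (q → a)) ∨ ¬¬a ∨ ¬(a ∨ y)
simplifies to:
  a ∨ ¬q ∨ ¬y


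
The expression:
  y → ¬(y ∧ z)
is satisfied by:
  {z: False, y: False}
  {y: True, z: False}
  {z: True, y: False}


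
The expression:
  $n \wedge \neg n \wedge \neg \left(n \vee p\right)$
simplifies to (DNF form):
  $\text{False}$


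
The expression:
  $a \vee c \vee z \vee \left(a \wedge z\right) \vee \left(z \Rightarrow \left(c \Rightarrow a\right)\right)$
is always true.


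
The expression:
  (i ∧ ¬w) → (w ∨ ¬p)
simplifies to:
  w ∨ ¬i ∨ ¬p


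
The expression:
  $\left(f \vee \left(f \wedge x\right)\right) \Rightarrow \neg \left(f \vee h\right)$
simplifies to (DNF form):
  $\neg f$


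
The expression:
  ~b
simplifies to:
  ~b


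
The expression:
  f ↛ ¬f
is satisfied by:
  {f: True}


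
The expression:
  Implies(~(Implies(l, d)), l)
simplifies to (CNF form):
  True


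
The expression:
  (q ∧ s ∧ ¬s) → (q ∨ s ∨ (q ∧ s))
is always true.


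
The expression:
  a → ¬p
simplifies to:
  ¬a ∨ ¬p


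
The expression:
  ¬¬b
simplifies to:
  b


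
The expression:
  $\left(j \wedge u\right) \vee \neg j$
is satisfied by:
  {u: True, j: False}
  {j: False, u: False}
  {j: True, u: True}


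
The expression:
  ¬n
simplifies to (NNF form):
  ¬n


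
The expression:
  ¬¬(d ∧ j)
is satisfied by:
  {j: True, d: True}


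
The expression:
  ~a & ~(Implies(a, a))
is never true.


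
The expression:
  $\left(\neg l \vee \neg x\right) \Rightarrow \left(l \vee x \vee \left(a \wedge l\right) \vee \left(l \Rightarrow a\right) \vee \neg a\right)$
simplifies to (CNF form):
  $\text{True}$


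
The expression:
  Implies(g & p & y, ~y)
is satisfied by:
  {p: False, y: False, g: False}
  {g: True, p: False, y: False}
  {y: True, p: False, g: False}
  {g: True, y: True, p: False}
  {p: True, g: False, y: False}
  {g: True, p: True, y: False}
  {y: True, p: True, g: False}


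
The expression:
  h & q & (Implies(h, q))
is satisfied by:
  {h: True, q: True}


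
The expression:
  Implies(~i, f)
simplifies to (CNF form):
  f | i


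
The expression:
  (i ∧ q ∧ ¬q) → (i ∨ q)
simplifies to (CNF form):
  True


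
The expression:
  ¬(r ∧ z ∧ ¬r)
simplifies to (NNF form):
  True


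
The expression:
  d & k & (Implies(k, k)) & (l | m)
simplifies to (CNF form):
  d & k & (l | m)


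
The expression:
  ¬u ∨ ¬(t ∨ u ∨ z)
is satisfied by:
  {u: False}


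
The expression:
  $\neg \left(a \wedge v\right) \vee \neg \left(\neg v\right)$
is always true.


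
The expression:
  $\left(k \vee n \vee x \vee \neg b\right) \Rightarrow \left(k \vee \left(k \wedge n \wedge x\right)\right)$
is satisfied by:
  {b: True, k: True, x: False, n: False}
  {k: True, x: False, n: False, b: False}
  {b: True, k: True, n: True, x: False}
  {k: True, n: True, x: False, b: False}
  {k: True, b: True, x: True, n: False}
  {k: True, x: True, n: False, b: False}
  {b: True, k: True, n: True, x: True}
  {k: True, n: True, x: True, b: False}
  {b: True, x: False, n: False, k: False}


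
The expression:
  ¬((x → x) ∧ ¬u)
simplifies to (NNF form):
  u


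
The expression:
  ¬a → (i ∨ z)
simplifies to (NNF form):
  a ∨ i ∨ z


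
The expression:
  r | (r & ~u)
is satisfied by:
  {r: True}


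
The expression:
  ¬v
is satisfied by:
  {v: False}


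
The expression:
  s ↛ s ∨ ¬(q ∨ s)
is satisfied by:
  {q: False, s: False}


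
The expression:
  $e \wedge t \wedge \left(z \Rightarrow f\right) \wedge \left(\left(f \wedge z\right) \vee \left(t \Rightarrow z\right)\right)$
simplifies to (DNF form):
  $e \wedge f \wedge t \wedge z$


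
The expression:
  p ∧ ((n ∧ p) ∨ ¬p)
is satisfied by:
  {p: True, n: True}


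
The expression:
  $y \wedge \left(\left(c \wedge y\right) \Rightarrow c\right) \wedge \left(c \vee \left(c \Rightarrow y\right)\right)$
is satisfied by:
  {y: True}


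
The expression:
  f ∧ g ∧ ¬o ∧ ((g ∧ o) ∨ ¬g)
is never true.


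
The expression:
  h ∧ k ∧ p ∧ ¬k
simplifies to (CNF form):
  False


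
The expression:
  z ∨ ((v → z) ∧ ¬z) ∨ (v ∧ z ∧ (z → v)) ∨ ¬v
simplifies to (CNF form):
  z ∨ ¬v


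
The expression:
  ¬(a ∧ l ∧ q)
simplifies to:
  ¬a ∨ ¬l ∨ ¬q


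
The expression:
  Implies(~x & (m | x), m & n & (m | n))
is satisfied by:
  {n: True, x: True, m: False}
  {n: True, m: False, x: False}
  {x: True, m: False, n: False}
  {x: False, m: False, n: False}
  {n: True, x: True, m: True}
  {n: True, m: True, x: False}
  {x: True, m: True, n: False}


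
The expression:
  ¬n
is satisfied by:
  {n: False}


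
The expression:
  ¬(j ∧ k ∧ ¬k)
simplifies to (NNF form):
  True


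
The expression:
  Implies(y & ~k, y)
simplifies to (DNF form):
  True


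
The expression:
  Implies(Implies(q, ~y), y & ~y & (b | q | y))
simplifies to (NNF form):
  q & y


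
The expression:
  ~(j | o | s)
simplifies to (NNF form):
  ~j & ~o & ~s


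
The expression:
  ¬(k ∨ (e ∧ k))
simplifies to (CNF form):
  ¬k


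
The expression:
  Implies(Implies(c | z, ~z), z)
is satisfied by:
  {z: True}


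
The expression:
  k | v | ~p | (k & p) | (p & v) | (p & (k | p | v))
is always true.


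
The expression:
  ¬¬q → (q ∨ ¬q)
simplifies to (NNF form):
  True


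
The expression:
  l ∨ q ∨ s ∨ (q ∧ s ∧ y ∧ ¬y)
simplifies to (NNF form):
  l ∨ q ∨ s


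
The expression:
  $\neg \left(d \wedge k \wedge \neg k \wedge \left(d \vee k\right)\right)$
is always true.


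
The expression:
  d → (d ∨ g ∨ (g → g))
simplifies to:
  True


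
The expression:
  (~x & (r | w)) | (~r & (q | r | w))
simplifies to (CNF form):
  (r | ~r) & (q | r | w) & (~r | ~x) & (q | r | ~r) & (q | w | ~x) & (r | w | ~r) & (q | ~r | ~x) & (w | ~r | ~x)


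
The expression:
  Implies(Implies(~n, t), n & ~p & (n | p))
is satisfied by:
  {t: False, p: False, n: False}
  {n: True, t: False, p: False}
  {p: True, t: False, n: False}
  {n: True, t: True, p: False}


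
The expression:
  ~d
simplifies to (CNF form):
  ~d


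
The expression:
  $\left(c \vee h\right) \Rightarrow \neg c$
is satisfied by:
  {c: False}


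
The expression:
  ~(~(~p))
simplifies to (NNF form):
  ~p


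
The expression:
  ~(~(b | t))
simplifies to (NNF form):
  b | t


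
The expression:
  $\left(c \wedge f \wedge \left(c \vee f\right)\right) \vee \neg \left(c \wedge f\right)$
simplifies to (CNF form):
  $\text{True}$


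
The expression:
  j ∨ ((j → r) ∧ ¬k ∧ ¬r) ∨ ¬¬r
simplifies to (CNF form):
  j ∨ r ∨ ¬k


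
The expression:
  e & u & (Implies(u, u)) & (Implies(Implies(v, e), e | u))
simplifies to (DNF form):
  e & u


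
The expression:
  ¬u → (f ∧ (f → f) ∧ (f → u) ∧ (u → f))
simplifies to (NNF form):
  u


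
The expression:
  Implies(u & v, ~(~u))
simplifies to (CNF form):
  True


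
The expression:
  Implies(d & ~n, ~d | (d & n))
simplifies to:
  n | ~d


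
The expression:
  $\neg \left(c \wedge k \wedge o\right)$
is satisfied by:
  {k: False, o: False, c: False}
  {c: True, k: False, o: False}
  {o: True, k: False, c: False}
  {c: True, o: True, k: False}
  {k: True, c: False, o: False}
  {c: True, k: True, o: False}
  {o: True, k: True, c: False}


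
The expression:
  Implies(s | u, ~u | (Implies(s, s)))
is always true.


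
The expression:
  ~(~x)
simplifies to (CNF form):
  x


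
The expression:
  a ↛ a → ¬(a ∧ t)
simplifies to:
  True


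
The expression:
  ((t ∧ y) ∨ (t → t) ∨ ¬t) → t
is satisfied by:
  {t: True}


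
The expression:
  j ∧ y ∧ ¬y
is never true.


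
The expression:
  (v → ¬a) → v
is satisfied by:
  {v: True}


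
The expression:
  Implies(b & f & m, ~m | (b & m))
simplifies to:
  True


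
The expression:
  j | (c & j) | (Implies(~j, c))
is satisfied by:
  {c: True, j: True}
  {c: True, j: False}
  {j: True, c: False}


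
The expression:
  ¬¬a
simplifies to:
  a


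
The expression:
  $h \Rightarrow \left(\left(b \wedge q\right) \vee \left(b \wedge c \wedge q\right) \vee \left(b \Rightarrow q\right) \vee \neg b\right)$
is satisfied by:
  {q: True, h: False, b: False}
  {h: False, b: False, q: False}
  {b: True, q: True, h: False}
  {b: True, h: False, q: False}
  {q: True, h: True, b: False}
  {h: True, q: False, b: False}
  {b: True, h: True, q: True}


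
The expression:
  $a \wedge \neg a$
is never true.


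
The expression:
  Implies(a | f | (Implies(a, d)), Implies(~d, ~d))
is always true.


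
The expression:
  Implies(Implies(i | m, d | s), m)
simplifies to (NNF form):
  m | (i & ~d & ~s)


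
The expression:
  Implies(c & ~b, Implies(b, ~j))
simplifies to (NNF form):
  True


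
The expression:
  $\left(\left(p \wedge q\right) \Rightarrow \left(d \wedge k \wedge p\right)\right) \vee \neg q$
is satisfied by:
  {d: True, k: True, p: False, q: False}
  {d: True, k: False, p: False, q: False}
  {k: True, d: False, p: False, q: False}
  {d: False, k: False, p: False, q: False}
  {d: True, q: True, k: True, p: False}
  {d: True, q: True, k: False, p: False}
  {q: True, k: True, d: False, p: False}
  {q: True, d: False, k: False, p: False}
  {d: True, p: True, k: True, q: False}
  {d: True, p: True, k: False, q: False}
  {p: True, k: True, d: False, q: False}
  {p: True, d: False, k: False, q: False}
  {d: True, q: True, p: True, k: True}


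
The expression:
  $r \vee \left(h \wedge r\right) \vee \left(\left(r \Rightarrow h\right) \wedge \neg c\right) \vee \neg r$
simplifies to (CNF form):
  $\text{True}$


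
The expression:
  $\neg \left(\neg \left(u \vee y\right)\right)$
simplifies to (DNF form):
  $u \vee y$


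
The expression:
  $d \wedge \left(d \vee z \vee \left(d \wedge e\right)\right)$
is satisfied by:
  {d: True}


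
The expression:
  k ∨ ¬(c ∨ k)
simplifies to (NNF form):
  k ∨ ¬c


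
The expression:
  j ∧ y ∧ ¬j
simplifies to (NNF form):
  False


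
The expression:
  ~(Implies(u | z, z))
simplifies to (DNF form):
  u & ~z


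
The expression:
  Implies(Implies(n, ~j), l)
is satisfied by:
  {n: True, l: True, j: True}
  {n: True, l: True, j: False}
  {l: True, j: True, n: False}
  {l: True, j: False, n: False}
  {n: True, j: True, l: False}


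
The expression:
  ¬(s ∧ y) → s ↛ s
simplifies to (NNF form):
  s ∧ y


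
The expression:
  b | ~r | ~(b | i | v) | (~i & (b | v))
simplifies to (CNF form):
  b | ~i | ~r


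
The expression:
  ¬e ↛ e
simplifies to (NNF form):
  True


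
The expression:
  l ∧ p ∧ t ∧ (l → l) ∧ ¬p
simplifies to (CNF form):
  False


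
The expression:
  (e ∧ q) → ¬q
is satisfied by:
  {e: False, q: False}
  {q: True, e: False}
  {e: True, q: False}


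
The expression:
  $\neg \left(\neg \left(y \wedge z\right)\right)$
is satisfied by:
  {z: True, y: True}


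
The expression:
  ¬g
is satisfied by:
  {g: False}


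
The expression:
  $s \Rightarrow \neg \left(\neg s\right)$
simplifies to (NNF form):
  $\text{True}$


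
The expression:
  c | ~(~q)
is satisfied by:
  {q: True, c: True}
  {q: True, c: False}
  {c: True, q: False}


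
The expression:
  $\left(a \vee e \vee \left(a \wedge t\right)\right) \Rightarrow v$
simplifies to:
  $v \vee \left(\neg a \wedge \neg e\right)$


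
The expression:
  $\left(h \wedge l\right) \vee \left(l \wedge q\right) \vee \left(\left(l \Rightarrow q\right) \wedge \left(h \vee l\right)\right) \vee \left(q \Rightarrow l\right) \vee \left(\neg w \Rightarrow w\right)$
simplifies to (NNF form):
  $h \vee l \vee w \vee \neg q$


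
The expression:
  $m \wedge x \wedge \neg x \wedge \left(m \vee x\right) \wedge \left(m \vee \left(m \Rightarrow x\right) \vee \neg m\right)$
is never true.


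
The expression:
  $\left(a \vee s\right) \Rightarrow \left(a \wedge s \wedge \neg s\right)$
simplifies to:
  $\neg a \wedge \neg s$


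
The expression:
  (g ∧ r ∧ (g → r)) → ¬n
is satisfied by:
  {g: False, n: False, r: False}
  {r: True, g: False, n: False}
  {n: True, g: False, r: False}
  {r: True, n: True, g: False}
  {g: True, r: False, n: False}
  {r: True, g: True, n: False}
  {n: True, g: True, r: False}


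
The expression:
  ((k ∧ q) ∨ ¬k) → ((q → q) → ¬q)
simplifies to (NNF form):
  ¬q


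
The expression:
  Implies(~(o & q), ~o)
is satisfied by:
  {q: True, o: False}
  {o: False, q: False}
  {o: True, q: True}


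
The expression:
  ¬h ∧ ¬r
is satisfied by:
  {r: False, h: False}


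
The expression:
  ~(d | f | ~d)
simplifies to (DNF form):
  False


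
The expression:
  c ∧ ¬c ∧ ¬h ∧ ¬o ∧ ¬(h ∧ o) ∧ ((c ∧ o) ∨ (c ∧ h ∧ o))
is never true.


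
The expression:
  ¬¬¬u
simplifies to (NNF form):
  ¬u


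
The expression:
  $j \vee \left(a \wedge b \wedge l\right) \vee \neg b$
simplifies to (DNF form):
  $j \vee \left(a \wedge l\right) \vee \neg b$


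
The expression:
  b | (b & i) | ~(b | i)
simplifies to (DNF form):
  b | ~i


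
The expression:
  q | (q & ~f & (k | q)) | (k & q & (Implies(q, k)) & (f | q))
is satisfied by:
  {q: True}


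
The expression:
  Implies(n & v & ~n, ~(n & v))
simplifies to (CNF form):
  True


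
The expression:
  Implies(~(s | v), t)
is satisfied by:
  {t: True, v: True, s: True}
  {t: True, v: True, s: False}
  {t: True, s: True, v: False}
  {t: True, s: False, v: False}
  {v: True, s: True, t: False}
  {v: True, s: False, t: False}
  {s: True, v: False, t: False}


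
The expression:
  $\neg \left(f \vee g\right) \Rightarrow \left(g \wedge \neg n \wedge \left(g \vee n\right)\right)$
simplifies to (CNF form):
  $f \vee g$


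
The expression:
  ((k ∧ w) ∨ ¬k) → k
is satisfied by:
  {k: True}


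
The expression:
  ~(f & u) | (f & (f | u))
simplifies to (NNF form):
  True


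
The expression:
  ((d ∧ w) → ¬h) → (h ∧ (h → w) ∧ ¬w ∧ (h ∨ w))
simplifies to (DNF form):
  d ∧ h ∧ w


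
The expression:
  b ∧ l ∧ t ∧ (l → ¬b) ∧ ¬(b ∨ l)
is never true.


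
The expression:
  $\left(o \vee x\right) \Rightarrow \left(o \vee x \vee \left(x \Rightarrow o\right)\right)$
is always true.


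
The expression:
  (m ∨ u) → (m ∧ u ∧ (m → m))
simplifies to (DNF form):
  (m ∧ u) ∨ (¬m ∧ ¬u)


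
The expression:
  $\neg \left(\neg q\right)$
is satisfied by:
  {q: True}


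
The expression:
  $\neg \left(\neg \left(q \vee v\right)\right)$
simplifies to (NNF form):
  $q \vee v$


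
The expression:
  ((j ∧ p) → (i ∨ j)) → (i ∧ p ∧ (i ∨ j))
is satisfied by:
  {i: True, p: True}


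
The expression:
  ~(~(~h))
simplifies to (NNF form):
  ~h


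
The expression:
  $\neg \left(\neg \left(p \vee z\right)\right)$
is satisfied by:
  {z: True, p: True}
  {z: True, p: False}
  {p: True, z: False}


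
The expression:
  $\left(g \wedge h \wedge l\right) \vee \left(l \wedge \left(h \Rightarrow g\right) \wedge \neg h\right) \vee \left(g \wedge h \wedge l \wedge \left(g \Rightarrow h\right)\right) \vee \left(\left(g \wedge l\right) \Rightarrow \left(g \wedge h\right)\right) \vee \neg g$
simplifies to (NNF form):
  $\text{True}$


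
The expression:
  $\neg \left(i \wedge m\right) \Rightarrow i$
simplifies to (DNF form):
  $i$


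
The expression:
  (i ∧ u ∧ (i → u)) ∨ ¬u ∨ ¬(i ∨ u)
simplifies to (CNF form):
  i ∨ ¬u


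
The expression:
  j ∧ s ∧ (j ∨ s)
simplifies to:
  j ∧ s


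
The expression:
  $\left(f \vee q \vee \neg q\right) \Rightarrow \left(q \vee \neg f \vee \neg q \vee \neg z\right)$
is always true.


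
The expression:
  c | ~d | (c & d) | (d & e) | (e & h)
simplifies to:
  c | e | ~d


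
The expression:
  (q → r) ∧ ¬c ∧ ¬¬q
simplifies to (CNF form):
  q ∧ r ∧ ¬c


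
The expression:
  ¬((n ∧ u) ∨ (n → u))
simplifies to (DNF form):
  n ∧ ¬u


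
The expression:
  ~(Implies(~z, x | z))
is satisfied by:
  {x: False, z: False}


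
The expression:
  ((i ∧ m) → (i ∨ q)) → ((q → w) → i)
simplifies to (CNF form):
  (i ∨ q) ∧ (i ∨ ¬w)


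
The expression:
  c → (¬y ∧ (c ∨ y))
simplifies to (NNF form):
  ¬c ∨ ¬y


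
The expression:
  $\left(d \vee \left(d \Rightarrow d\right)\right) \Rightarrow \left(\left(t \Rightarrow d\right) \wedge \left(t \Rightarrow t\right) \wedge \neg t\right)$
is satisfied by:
  {t: False}


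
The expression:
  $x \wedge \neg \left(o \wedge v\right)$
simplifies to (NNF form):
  $x \wedge \left(\neg o \vee \neg v\right)$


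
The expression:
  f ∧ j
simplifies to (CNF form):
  f ∧ j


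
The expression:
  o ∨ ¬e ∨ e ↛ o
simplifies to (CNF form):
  True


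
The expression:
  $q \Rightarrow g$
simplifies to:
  $g \vee \neg q$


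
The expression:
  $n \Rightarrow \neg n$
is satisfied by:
  {n: False}


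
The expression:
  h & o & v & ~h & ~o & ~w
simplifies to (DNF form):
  False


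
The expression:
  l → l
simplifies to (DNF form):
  True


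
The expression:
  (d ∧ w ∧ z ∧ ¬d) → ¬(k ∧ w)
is always true.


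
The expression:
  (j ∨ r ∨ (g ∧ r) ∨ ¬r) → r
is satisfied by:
  {r: True}


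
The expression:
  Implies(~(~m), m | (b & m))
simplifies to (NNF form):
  True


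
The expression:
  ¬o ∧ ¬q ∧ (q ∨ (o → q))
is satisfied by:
  {q: False, o: False}


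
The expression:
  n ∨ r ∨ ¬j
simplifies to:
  n ∨ r ∨ ¬j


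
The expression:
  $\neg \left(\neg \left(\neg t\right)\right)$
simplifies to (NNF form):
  $\neg t$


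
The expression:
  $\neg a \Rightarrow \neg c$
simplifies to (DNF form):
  $a \vee \neg c$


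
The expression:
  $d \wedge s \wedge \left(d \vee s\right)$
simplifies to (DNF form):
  $d \wedge s$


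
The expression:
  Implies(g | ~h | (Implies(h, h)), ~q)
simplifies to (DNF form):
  ~q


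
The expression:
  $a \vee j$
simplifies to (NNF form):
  $a \vee j$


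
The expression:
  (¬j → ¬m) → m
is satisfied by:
  {m: True}


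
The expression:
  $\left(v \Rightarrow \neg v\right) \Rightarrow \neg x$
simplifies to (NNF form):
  $v \vee \neg x$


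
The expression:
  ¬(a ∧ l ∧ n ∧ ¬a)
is always true.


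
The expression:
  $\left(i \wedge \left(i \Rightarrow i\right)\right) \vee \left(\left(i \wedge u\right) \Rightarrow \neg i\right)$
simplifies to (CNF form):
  $\text{True}$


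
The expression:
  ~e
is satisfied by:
  {e: False}


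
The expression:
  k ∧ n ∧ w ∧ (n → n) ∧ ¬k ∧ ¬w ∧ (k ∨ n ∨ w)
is never true.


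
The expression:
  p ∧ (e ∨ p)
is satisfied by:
  {p: True}


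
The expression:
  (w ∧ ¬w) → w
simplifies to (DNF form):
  True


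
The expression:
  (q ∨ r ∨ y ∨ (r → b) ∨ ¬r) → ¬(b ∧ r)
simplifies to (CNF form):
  ¬b ∨ ¬r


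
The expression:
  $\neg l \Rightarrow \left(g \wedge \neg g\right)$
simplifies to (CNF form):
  $l$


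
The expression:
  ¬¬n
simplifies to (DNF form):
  n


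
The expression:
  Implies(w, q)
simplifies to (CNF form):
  q | ~w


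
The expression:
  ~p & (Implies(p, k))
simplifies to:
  ~p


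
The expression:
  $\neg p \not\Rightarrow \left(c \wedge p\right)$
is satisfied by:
  {p: False}


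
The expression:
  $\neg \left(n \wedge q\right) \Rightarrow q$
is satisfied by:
  {q: True}


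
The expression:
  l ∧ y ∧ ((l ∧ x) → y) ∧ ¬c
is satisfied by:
  {y: True, l: True, c: False}


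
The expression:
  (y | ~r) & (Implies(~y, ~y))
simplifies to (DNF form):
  y | ~r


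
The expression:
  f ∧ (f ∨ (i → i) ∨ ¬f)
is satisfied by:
  {f: True}


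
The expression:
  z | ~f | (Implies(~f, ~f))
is always true.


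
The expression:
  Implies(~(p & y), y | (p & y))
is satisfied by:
  {y: True}


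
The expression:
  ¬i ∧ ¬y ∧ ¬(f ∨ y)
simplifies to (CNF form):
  ¬f ∧ ¬i ∧ ¬y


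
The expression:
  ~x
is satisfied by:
  {x: False}


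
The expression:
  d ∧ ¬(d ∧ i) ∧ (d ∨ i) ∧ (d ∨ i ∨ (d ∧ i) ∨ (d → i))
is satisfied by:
  {d: True, i: False}


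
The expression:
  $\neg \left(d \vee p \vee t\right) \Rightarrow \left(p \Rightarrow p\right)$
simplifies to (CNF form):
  $\text{True}$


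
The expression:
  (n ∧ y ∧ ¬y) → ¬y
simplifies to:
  True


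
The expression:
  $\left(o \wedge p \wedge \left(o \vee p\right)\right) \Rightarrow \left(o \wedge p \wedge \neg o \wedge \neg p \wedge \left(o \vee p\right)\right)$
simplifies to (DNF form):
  $\neg o \vee \neg p$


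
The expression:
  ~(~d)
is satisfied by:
  {d: True}


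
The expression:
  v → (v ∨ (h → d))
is always true.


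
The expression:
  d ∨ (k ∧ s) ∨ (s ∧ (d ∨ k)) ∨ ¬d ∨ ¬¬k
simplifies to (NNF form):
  True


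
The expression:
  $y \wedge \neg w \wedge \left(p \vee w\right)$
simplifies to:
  $p \wedge y \wedge \neg w$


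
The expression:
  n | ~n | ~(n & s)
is always true.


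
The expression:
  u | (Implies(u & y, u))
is always true.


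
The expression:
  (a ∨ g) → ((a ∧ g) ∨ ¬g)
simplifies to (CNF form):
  a ∨ ¬g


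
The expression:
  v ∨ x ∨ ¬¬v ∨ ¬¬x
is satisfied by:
  {x: True, v: True}
  {x: True, v: False}
  {v: True, x: False}


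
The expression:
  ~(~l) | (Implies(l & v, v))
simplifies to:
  True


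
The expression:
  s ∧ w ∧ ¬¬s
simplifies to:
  s ∧ w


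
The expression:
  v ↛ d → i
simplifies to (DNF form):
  d ∨ i ∨ ¬v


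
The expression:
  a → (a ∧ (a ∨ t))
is always true.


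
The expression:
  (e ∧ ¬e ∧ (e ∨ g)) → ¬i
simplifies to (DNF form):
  True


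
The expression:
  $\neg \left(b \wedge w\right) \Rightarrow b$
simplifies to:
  $b$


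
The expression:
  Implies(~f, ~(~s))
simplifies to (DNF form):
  f | s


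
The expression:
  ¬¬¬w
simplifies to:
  ¬w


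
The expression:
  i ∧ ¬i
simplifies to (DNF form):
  False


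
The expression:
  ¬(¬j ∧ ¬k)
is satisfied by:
  {k: True, j: True}
  {k: True, j: False}
  {j: True, k: False}


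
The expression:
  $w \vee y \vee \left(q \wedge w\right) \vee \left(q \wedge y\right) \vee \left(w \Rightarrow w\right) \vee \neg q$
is always true.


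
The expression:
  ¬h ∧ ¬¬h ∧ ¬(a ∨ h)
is never true.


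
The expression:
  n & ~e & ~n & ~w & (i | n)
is never true.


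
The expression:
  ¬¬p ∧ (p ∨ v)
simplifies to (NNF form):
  p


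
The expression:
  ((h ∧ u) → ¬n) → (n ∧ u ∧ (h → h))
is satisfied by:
  {u: True, n: True}


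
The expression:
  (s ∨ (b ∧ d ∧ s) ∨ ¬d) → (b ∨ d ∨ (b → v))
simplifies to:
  True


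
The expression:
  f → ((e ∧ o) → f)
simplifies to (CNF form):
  True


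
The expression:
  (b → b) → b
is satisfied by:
  {b: True}


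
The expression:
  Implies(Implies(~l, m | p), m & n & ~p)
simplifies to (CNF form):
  ~p & (m | ~l) & (n | ~m)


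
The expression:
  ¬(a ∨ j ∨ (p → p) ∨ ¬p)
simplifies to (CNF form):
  False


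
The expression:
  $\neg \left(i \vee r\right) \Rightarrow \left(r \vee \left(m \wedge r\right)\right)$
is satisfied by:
  {i: True, r: True}
  {i: True, r: False}
  {r: True, i: False}


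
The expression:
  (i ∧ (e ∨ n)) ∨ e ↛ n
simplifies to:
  (e ∧ ¬n) ∨ (i ∧ n)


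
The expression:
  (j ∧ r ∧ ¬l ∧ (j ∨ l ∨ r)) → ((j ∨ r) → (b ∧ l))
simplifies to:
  l ∨ ¬j ∨ ¬r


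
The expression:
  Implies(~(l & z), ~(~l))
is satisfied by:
  {l: True}


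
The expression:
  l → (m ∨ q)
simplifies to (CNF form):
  m ∨ q ∨ ¬l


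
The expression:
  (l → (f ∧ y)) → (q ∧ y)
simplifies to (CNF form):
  (l ∨ q) ∧ (l ∨ y) ∧ (l ∨ q ∨ ¬f) ∧ (l ∨ q ∨ ¬y) ∧ (l ∨ y ∨ ¬f) ∧ (l ∨ y ∨ ¬y) ∧ (q ∨ ¬f ∨ ¬y) ∧ (y ∨ ¬f ∨ ¬y)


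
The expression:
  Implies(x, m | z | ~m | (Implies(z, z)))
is always true.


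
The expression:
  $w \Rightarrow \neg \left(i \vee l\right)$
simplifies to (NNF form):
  $\left(\neg i \wedge \neg l\right) \vee \neg w$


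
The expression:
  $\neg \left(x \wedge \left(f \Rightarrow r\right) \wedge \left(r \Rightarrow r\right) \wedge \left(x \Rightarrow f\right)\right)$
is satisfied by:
  {x: False, r: False, f: False}
  {f: True, x: False, r: False}
  {r: True, x: False, f: False}
  {f: True, r: True, x: False}
  {x: True, f: False, r: False}
  {f: True, x: True, r: False}
  {r: True, x: True, f: False}


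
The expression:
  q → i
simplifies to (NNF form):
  i ∨ ¬q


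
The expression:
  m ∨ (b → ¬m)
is always true.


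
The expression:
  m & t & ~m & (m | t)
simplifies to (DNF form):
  False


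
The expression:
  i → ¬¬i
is always true.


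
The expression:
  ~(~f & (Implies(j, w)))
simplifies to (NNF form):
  f | (j & ~w)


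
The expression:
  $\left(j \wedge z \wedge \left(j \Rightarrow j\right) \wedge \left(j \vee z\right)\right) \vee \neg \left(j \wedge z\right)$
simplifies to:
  $\text{True}$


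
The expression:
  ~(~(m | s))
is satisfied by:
  {m: True, s: True}
  {m: True, s: False}
  {s: True, m: False}


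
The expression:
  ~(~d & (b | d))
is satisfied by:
  {d: True, b: False}
  {b: False, d: False}
  {b: True, d: True}


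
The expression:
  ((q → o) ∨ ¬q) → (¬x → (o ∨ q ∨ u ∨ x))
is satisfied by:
  {x: True, q: True, u: True, o: True}
  {x: True, q: True, u: True, o: False}
  {x: True, q: True, o: True, u: False}
  {x: True, q: True, o: False, u: False}
  {x: True, u: True, o: True, q: False}
  {x: True, u: True, o: False, q: False}
  {x: True, u: False, o: True, q: False}
  {x: True, u: False, o: False, q: False}
  {q: True, u: True, o: True, x: False}
  {q: True, u: True, o: False, x: False}
  {q: True, o: True, u: False, x: False}
  {q: True, o: False, u: False, x: False}
  {u: True, o: True, q: False, x: False}
  {u: True, q: False, o: False, x: False}
  {o: True, q: False, u: False, x: False}


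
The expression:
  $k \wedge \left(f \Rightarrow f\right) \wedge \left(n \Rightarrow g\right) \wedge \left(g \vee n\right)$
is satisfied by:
  {g: True, k: True}


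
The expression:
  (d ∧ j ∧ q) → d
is always true.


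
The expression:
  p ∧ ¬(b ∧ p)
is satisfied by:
  {p: True, b: False}


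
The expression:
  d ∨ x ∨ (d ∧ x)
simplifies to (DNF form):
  d ∨ x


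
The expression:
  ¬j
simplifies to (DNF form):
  ¬j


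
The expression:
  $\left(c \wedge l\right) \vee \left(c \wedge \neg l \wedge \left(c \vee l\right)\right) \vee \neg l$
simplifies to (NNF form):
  $c \vee \neg l$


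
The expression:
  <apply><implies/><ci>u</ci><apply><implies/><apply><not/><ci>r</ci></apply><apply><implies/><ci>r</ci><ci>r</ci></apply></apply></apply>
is always true.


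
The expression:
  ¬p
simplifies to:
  ¬p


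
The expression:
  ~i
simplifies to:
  ~i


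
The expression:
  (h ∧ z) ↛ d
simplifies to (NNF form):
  h ∧ z ∧ ¬d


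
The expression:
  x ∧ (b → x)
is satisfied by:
  {x: True}


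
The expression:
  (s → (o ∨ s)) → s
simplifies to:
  s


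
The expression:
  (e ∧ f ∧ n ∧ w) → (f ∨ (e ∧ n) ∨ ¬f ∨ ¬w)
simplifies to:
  True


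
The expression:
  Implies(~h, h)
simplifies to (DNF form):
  h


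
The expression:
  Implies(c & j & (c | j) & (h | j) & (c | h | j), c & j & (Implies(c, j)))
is always true.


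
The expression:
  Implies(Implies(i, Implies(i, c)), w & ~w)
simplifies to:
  i & ~c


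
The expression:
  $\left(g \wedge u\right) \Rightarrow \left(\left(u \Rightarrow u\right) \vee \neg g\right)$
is always true.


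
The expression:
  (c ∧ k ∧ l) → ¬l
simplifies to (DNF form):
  ¬c ∨ ¬k ∨ ¬l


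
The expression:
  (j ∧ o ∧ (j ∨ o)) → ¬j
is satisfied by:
  {o: False, j: False}
  {j: True, o: False}
  {o: True, j: False}


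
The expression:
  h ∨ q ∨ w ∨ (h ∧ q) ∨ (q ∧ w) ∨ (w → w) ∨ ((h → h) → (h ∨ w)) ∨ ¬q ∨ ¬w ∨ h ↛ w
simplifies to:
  True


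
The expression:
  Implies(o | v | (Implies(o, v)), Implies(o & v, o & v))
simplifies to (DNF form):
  True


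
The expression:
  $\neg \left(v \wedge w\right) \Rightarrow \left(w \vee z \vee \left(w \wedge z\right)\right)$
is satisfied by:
  {z: True, w: True}
  {z: True, w: False}
  {w: True, z: False}


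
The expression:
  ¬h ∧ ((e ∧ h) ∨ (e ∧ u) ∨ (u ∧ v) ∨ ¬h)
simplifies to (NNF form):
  ¬h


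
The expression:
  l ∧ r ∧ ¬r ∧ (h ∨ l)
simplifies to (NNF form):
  False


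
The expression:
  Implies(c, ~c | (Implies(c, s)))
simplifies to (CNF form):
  s | ~c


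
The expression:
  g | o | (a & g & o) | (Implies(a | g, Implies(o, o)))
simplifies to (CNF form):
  True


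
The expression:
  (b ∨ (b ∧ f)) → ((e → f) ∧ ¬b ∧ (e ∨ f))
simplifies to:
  ¬b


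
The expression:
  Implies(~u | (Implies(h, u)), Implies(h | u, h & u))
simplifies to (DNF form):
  (h & u) | (~h & ~u)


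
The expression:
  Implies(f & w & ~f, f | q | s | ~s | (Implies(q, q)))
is always true.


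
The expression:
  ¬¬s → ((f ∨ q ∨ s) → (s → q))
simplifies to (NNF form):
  q ∨ ¬s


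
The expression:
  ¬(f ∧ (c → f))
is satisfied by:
  {f: False}


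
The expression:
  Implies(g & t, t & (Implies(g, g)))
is always true.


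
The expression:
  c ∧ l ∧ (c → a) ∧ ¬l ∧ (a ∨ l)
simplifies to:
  False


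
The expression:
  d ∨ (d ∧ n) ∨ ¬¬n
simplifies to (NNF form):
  d ∨ n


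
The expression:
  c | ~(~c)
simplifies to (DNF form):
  c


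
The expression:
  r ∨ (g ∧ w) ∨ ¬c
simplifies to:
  r ∨ (g ∧ w) ∨ ¬c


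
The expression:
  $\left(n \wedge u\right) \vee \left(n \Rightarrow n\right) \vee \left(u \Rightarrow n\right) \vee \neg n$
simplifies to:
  $\text{True}$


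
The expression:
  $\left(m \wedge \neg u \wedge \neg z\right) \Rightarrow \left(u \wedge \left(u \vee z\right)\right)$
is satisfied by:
  {z: True, u: True, m: False}
  {z: True, m: False, u: False}
  {u: True, m: False, z: False}
  {u: False, m: False, z: False}
  {z: True, u: True, m: True}
  {z: True, m: True, u: False}
  {u: True, m: True, z: False}


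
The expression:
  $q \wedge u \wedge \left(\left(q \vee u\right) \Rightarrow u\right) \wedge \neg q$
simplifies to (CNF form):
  $\text{False}$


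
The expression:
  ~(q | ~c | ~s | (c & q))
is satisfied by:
  {c: True, s: True, q: False}


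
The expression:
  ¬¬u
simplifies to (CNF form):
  u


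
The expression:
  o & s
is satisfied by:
  {s: True, o: True}


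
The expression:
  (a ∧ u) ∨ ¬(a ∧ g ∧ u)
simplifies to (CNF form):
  True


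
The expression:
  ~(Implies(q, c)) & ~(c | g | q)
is never true.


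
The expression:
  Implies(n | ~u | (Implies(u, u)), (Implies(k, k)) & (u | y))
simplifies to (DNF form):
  u | y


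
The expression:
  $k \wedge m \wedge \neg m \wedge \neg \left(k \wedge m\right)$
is never true.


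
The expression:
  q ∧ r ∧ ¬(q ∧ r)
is never true.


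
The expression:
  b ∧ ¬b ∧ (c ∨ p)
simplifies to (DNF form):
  False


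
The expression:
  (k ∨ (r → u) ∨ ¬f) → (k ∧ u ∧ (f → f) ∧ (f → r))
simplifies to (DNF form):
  (k ∧ r ∧ u) ∨ (k ∧ r ∧ ¬k) ∨ (k ∧ u ∧ ¬f) ∨ (k ∧ ¬f ∧ ¬k) ∨ (f ∧ k ∧ r ∧ u) ∨ (f ∧ k ∧ r ∧ ¬k) ∨ (f ∧ k ∧ u ∧ ¬f) ∨ (f ∧ k ∧ ¬f ∧ ¬k) ∨ (f ∧ r ∧ u ∧ ¬u) ∨ (f ∧ r ∧ ¬k ∧ ¬u) ∨ (f ∧ u ∧ ¬f ∧ ¬u) ∨ (f ∧ ¬f ∧ ¬k ∧ ¬u) ∨ (k ∧ r ∧ u ∧ ¬u) ∨ (k ∧ r ∧ ¬k ∧ ¬u) ∨ (k ∧ u ∧ ¬f ∧ ¬u) ∨ (k ∧ ¬f ∧ ¬k ∧ ¬u)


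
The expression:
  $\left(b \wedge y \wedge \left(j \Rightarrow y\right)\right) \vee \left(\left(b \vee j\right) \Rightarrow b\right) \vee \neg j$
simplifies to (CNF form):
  $b \vee \neg j$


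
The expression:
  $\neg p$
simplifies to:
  $\neg p$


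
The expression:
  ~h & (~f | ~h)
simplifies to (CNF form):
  ~h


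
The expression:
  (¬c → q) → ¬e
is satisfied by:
  {q: False, e: False, c: False}
  {c: True, q: False, e: False}
  {q: True, c: False, e: False}
  {c: True, q: True, e: False}
  {e: True, c: False, q: False}


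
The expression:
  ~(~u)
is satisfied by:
  {u: True}


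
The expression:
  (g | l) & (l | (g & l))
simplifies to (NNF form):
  l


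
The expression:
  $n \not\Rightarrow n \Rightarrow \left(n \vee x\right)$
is always true.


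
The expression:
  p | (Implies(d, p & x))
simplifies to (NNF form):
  p | ~d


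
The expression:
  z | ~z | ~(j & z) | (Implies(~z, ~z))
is always true.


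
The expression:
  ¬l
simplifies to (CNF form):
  ¬l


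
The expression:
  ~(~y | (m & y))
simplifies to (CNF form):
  y & ~m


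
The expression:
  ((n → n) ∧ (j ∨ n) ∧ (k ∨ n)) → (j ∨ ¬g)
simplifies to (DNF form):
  j ∨ ¬g ∨ ¬n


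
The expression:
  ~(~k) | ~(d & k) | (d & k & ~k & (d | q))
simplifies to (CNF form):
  True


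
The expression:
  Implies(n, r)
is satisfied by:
  {r: True, n: False}
  {n: False, r: False}
  {n: True, r: True}


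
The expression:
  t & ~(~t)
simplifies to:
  t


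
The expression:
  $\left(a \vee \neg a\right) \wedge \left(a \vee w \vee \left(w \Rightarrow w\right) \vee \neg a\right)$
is always true.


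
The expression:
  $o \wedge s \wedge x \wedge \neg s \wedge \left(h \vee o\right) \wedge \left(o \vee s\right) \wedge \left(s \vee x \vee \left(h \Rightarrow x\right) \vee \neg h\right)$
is never true.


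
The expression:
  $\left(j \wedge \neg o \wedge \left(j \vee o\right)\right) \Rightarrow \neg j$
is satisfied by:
  {o: True, j: False}
  {j: False, o: False}
  {j: True, o: True}


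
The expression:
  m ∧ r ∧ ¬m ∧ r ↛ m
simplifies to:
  False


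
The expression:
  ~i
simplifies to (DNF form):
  ~i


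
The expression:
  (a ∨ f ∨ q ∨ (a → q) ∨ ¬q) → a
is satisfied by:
  {a: True}


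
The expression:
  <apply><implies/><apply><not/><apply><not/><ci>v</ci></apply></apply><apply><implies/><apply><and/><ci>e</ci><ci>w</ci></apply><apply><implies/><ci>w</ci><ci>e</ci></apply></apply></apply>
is always true.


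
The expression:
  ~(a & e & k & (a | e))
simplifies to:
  ~a | ~e | ~k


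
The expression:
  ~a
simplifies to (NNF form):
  ~a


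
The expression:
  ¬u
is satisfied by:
  {u: False}


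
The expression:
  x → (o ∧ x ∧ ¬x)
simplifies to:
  ¬x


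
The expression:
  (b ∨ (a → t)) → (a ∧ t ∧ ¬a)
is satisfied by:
  {a: True, b: False, t: False}


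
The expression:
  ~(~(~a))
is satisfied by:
  {a: False}


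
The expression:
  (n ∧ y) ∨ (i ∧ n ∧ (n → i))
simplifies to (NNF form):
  n ∧ (i ∨ y)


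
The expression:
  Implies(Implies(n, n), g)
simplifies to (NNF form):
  g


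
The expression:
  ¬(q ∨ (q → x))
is never true.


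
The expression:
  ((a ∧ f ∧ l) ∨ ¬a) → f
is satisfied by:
  {a: True, f: True}
  {a: True, f: False}
  {f: True, a: False}


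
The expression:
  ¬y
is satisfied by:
  {y: False}


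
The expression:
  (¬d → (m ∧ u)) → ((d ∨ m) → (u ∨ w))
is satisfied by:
  {u: True, w: True, d: False}
  {u: True, w: False, d: False}
  {w: True, u: False, d: False}
  {u: False, w: False, d: False}
  {d: True, u: True, w: True}
  {d: True, u: True, w: False}
  {d: True, w: True, u: False}
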